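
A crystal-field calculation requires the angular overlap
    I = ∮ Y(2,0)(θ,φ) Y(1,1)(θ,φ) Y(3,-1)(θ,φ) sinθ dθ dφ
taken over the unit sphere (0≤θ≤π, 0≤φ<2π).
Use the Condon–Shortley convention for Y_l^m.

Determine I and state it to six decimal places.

-0.202301

m-sum 0 ✓  L=6 even ✓  1≤3≤3 ✓
Π(2lᵢ+1) = 5×3×7 = 105
triangle coeff Δ(2,1,3) = 1/105
Σ_t [0,0]: t=0:+1/4 = 1/4
(3j)²=3/35 [(2 1 3; 0 0 0)], sign=-1
Σ_t [0,0]: t=0:+1/8 = 1/8
(3j)²=2/35 [(2 1 3; 0 1 -1)], sign=+1
⇒ 4πI² = 18/35
I = (-1)√(18/35/(4π)) = -0.20230066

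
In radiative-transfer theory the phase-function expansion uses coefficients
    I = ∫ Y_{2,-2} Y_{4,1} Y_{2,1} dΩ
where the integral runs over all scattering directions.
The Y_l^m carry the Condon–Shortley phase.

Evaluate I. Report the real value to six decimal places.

-0.090112

m-sum 0 ✓  L=8 even ✓  2≤2≤6 ✓
Π(2lᵢ+1) = 5×9×5 = 225
triangle coeff Δ(2,4,2) = 1/630
Σ_t [2,2]: t=2:+1/16 = 1/16
(3j)²=2/35 [(2 4 2; 0 0 0)], sign=+1
Σ_t [4,4]: t=4:+1/144 = 1/144
(3j)²=1/126 [(2 4 2; -2 1 1)], sign=-1
⇒ 4πI² = 5/49
I = (-1)√(5/49/(4π)) = -0.09011188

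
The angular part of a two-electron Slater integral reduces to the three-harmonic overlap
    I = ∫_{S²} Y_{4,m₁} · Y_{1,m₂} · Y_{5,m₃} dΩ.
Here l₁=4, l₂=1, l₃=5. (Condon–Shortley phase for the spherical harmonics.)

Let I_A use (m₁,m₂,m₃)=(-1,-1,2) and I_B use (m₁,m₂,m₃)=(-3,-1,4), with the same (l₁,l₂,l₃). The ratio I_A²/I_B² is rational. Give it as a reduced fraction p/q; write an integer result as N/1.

Same 4,1,5: normalisation and zero-m 3j drop out of the ratio.
A: Δ: 0! 8! 2! / 11! → 1/495; sum: t=0:+1/1440 = 1/1440; 3j²(4 1 5; -1 -1 2) = Δ·Π!·Σ² = 7/165  (sign -1)
B: Δ: 0! 8! 2! / 11! → 1/495; sum: t=0:+1/10080 = 1/10080; 3j²(4 1 5; -3 -1 4) = Δ·Π!·Σ² = 4/55  (sign -1)
I_A²/I_B² = (7/165)/(4/55) = 7/12

7/12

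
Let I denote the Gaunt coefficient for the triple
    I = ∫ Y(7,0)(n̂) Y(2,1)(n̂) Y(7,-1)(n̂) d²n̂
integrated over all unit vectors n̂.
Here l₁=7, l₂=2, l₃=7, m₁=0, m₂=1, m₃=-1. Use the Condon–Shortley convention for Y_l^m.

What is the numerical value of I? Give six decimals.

Checks pass: Σm=0; 16 even; l₃=7∈[5,9].
(2·7+1)(2·2+1)(2·7+1) = 1125
Δ: 2! 12! 2! / 17! → 1/185640
sum: t=0:+1/2419200 t=1:−1/518400 t=2:+1/2419200 = -1/907200
3j²(7 2 7; 0 0 0) = Δ·Π!·Σ² = 56/3315  (sign +1)
sum: t=1:−1/1036800 t=2:+1/1209600 = -1/7257600
3j²(7 2 7; 0 1 -1) = Δ·Π!·Σ² = 1/2210  (sign -1)
combine: 4πI² = 1125·56/3315·1/2210 = 420/48841
take √, sign -1: I = -0.02615938

-0.026159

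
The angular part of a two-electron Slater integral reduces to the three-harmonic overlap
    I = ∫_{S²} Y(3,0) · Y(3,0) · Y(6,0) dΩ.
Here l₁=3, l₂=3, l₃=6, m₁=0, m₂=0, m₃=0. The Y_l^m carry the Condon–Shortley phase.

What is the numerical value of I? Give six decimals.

m-sum 0 ✓  L=12 even ✓  0≤6≤6 ✓
Π(2lᵢ+1) = 7×7×13 = 637
triangle coeff Δ(3,3,6) = 1/12012
Σ_t [0,0]: t=0:+1/1296 = 1/1296
(3j)²=100/3003 [(3 3 6; 0 0 0)], sign=+1
(m-triple is (0,0,0) — same symbol as above.)
⇒ 4πI² = 10000/14157
I = (+1)√(10000/14157/(4π)) = 0.23708793

0.237088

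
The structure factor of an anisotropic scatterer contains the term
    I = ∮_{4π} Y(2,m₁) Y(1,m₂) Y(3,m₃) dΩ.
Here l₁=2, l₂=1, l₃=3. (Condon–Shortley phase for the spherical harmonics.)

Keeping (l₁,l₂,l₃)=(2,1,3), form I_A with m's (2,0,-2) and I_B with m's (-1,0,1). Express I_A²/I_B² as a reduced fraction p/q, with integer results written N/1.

l's match ⇒ only the (l;m) 3-j factors differ between A and B.
A: triangle coeff Δ(2,1,3) = 1/105; Σ_t [0,0]: t=0:+1/24 = 1/24; (3j)²=1/21 [(2 1 3; 2 0 -2)], sign=-1
B: triangle coeff Δ(2,1,3) = 1/105; Σ_t [0,0]: t=0:+1/6 = 1/6; (3j)²=8/105 [(2 1 3; -1 0 1)], sign=+1
I_A²/I_B² = (1/21)/(8/105) = 5/8

5/8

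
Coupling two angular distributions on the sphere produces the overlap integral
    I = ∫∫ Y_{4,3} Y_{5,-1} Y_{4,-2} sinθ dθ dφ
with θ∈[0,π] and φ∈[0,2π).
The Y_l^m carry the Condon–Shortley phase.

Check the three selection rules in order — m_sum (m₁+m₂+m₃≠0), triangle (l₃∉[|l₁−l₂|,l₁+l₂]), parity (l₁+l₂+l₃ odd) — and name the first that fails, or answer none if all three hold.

m₁+m₂+m₃ = 3 − 1 − 2 = 0  ✓
triangle: |4−5|=1 ≤ l₃=4 ≤ 4+5=9  ✓
parity: l₁+l₂+l₃ = 13 is odd  ✗

parity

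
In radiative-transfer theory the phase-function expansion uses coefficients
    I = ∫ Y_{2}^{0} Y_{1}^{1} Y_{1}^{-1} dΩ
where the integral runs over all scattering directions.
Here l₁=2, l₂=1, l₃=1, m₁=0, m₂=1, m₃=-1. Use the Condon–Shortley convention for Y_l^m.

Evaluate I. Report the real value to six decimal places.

0.126157

Rules hold: Σm=0, L=4 even, 1≤1≤3.
N = 5·3·3 = 45
Δ = 2!·2!·0!/5! = 1/30
Racah Σ t=1..1: t=1:−1/1 = -1/1
⇒ 3j(2 1 1; 0 0 0)² = 2/15, sgn +1
Racah Σ t=2..2: t=2:+1/4 = 1/4
⇒ 3j(2 1 1; 0 1 -1)² = 1/30, sgn +1
4πI² = N·(3j₀)²·(3jₘ)² = 1/5
I = +1·√(0.2/4π) = 0.12615663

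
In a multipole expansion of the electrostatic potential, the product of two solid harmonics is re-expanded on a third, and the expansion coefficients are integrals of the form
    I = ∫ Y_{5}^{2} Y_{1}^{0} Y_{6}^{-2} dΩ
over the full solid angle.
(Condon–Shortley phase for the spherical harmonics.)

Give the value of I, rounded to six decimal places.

0.231133

m-sum 0 ✓  L=12 even ✓  4≤6≤6 ✓
Π(2lᵢ+1) = 11×3×13 = 429
triangle coeff Δ(5,1,6) = 1/858
Σ_t [0,0]: t=0:+1/14400 = 1/14400
(3j)²=6/143 [(5 1 6; 0 0 0)], sign=+1
Σ_t [0,0]: t=0:+1/30240 = 1/30240
(3j)²=16/429 [(5 1 6; 2 0 -2)], sign=+1
⇒ 4πI² = 96/143
I = (+1)√(96/143/(4π)) = 0.23113338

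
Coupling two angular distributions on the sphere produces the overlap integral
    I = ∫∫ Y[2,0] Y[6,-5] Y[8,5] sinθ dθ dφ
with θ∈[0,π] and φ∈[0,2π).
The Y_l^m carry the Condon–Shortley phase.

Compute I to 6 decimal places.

-0.129814

m-sum 0 ✓  L=16 even ✓  4≤8≤8 ✓
Π(2lᵢ+1) = 5×13×17 = 1105
triangle coeff Δ(2,6,8) = 1/30940
Σ_t [0,0]: t=0:+1/2073600 = 1/2073600
(3j)²=28/1105 [(2 6 8; 0 0 0)], sign=+1
Σ_t [0,0]: t=0:+1/159667200 = 1/159667200
(3j)²=9/1190 [(2 6 8; 0 -5 5)], sign=-1
⇒ 4πI² = 18/85
I = (-1)√(18/85/(4π)) = -0.12981410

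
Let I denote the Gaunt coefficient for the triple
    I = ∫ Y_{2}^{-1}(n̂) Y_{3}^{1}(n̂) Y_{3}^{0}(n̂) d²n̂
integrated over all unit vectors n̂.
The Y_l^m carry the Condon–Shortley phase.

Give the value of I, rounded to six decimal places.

m-sum 0 ✓  L=8 even ✓  1≤3≤5 ✓
Π(2lᵢ+1) = 5×7×7 = 245
triangle coeff Δ(2,3,3) = 1/3780
Σ_t [0,2]: t=0:+1/24 t=1:−1/4 t=2:+1/24 = -1/6
(3j)²=4/105 [(2 3 3; 0 0 0)], sign=+1
Σ_t [1,2]: t=1:−1/12 t=2:+1/8 = 1/24
(3j)²=1/210 [(2 3 3; -1 1 0)], sign=-1
⇒ 4πI² = 2/45
I = (-1)√(2/45/(4π)) = -0.05947080

-0.059471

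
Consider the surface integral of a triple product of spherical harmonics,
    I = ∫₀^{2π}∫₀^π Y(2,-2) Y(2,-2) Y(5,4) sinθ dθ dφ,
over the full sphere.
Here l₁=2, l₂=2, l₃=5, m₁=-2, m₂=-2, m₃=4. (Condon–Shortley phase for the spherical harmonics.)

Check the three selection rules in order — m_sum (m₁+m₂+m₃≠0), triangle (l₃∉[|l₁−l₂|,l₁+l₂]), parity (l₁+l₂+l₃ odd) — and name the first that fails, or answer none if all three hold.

Σmᵢ = 0  ✓
l₃∈[|l₁−l₂|,l₁+l₂]=[0,4], have l₃=5  ✗
Σlᵢ = 9 ⇒ odd

triangle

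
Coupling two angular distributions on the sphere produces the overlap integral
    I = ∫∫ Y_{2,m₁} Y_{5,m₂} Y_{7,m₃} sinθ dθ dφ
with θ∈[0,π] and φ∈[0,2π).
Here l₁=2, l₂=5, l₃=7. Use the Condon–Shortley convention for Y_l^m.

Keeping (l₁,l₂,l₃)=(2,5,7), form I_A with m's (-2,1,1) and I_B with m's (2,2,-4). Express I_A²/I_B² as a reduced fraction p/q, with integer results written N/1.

7/33

l's match ⇒ only the (l;m) 3-j factors differ between A and B.
A: triangle coeff Δ(2,5,7) = 1/15015; Σ_t [0,0]: t=0:+1/414720 = 1/414720; (3j)²=2/429 [(2 5 7; -2 1 1)], sign=+1
B: triangle coeff Δ(2,5,7) = 1/15015; Σ_t [0,0]: t=0:+1/725760 = 1/725760; (3j)²=2/91 [(2 5 7; 2 2 -4)], sign=-1
I_A²/I_B² = (2/429)/(2/91) = 7/33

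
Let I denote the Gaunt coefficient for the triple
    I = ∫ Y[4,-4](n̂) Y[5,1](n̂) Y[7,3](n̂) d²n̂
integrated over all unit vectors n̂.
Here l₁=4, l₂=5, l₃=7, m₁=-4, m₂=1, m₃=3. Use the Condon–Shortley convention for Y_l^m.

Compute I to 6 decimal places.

0.147559

Checks pass: Σm=0; 16 even; l₃=7∈[1,9].
(2·4+1)(2·5+1)(2·7+1) = 1485
Δ: 2! 6! 8! / 17! → 1/6126120
sum: t=0:+1/69120 t=1:−1/20736 t=2:+1/69120 = -1/51840
3j²(4 5 7; 0 0 0) = Δ·Π!·Σ² = 280/21879  (sign +1)
sum: t=2:+1/829440 = 1/829440
3j²(4 5 7; -4 1 3) = Δ·Π!·Σ² = 35/2431  (sign +1)
combine: 4πI² = 1485·280/21879·35/2431 = 147000/537251
take √, sign +1: I = 0.14755880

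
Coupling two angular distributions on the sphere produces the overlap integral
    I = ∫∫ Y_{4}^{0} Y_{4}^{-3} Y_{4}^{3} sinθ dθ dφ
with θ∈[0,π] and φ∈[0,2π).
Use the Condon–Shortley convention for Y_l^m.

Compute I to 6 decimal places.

m-sum 0 ✓  L=12 even ✓  0≤4≤8 ✓
Π(2lᵢ+1) = 9×9×9 = 729
triangle coeff Δ(4,4,4) = 1/450450
Σ_t [0,4]: t=0:+1/13824 t=1:−1/216 t=2:+1/64 t=3:−1/216 t=4:+1/13824 = 5/768
(3j)²=18/1001 [(4 4 4; 0 0 0)], sign=+1
Σ_t [0,1]: t=0:+1/3456 t=1:−1/864 = -1/1152
(3j)²=7/286 [(4 4 4; 0 -3 3)], sign=+1
⇒ 4πI² = 6561/20449
I = (+1)√(6561/20449/(4π)) = 0.15978796

0.159788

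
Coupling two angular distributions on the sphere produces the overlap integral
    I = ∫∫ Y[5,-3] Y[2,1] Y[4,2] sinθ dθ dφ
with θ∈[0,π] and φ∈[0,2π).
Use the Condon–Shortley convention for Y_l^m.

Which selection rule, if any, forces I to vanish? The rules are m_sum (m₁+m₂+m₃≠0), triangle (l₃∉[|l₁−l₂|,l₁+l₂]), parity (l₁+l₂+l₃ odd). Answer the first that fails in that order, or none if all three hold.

parity

Σmᵢ = 0  ✓
l₃∈[|l₁−l₂|,l₁+l₂]=[3,7], have l₃=4  ✓
Σlᵢ = 11 ⇒ odd  ✗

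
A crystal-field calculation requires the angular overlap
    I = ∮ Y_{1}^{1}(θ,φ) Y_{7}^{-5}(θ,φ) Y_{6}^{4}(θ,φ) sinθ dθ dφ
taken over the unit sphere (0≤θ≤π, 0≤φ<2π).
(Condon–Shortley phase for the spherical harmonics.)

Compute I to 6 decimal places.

-0.284256

Rules hold: Σm=0, L=14 even, 6≤6≤8.
N = 3·15·13 = 585
Δ = 2!·0!·12!/15! = 1/1365
Racah Σ t=1..1: t=1:−1/518400 = -1/518400
⇒ 3j(1 7 6; 0 0 0)² = 7/195, sgn -1
Racah Σ t=0..0: t=0:+1/14515200 = 1/14515200
⇒ 3j(1 7 6; 1 -5 4)² = 22/455, sgn +1
4πI² = N·(3j₀)²·(3jₘ)² = 66/65
I = -1·√(1.01538/4π) = -0.28425647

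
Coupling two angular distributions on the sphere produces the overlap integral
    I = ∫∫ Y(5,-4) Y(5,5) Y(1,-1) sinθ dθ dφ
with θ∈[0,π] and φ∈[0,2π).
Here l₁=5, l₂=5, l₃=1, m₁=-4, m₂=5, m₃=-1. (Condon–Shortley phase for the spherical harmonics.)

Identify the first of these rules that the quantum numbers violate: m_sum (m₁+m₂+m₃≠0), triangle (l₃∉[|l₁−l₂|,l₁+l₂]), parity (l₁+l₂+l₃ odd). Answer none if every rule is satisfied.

parity

m₁+m₂+m₃ = -4 + 5 − 1 = 0  ✓
triangle: |5−5|=0 ≤ l₃=1 ≤ 5+5=10  ✓
parity: l₁+l₂+l₃ = 11 is odd  ✗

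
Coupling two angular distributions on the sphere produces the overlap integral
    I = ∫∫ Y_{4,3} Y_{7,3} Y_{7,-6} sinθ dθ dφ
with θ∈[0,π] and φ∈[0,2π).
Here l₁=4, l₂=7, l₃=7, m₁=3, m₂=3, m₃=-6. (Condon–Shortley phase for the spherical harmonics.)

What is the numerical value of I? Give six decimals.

-0.148484

Checks pass: Σm=0; 18 even; l₃=7∈[3,11].
(2·4+1)(2·7+1)(2·7+1) = 2025
Δ: 4! 4! 10! / 19! → 1/58198140
sum: t=0:+1/17418240 t=1:−1/622080 t=2:+1/230400 t=3:−1/622080 t=4:+1/17418240 = 1/806400
3j²(4 7 7; 0 0 0) = Δ·Π!·Σ² = 2268/230945  (sign -1)
sum: t=0:+1/522547200 t=1:−1/52254720 = -1/58060800
3j²(4 7 7; 3 3 -6) = Δ·Π!·Σ² = 9/646  (sign +1)
combine: 4πI² = 2025·2268/230945·9/646 = 4133430/14919047
take √, sign -1: I = -0.14848406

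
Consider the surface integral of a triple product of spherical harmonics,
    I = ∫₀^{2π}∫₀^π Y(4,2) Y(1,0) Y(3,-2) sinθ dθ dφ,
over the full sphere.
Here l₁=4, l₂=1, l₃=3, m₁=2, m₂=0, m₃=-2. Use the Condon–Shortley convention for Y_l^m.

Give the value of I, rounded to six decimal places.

Rules hold: Σm=0, L=8 even, 3≤3≤5.
N = 9·3·7 = 189
Δ = 2!·6!·0!/9! = 1/252
Racah Σ t=1..1: t=1:−1/36 = -1/36
⇒ 3j(4 1 3; 0 0 0)² = 4/63, sgn +1
Racah Σ t=1..1: t=1:−1/120 = -1/120
⇒ 3j(4 1 3; 2 0 -2)² = 1/21, sgn +1
4πI² = N·(3j₀)²·(3jₘ)² = 4/7
I = +1·√(0.571429/4π) = 0.21324362

0.213244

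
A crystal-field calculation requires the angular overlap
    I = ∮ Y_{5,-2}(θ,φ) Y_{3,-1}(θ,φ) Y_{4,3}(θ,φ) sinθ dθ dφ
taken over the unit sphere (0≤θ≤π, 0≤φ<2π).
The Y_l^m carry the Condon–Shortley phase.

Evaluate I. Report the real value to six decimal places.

-0.171363

Checks pass: Σm=0; 12 even; l₃=4∈[2,8].
(2·5+1)(2·3+1)(2·4+1) = 693
Δ: 4! 6! 2! / 13! → 1/180180
sum: t=1:−1/576 t=2:+1/144 t=3:−1/576 = 1/288
3j²(5 3 4; 0 0 0) = Δ·Π!·Σ² = 20/1001  (sign +1)
sum: t=1:−1/4320 t=2:+1/960 = 7/8640
3j²(5 3 4; -2 -1 3) = Δ·Π!·Σ² = 343/12870  (sign -1)
combine: 4πI² = 693·20/1001·343/12870 = 686/1859
take √, sign -1: I = -0.17136315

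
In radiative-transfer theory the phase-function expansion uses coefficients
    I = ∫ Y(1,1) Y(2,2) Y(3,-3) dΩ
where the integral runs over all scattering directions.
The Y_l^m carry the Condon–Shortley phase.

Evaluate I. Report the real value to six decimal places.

m-sum 0 ✓  L=6 even ✓  1≤3≤3 ✓
Π(2lᵢ+1) = 3×5×7 = 105
triangle coeff Δ(1,2,3) = 1/105
Σ_t [0,0]: t=0:+1/4 = 1/4
(3j)²=3/35 [(1 2 3; 0 0 0)], sign=-1
Σ_t [0,0]: t=0:+1/48 = 1/48
(3j)²=1/7 [(1 2 3; 1 2 -3)], sign=+1
⇒ 4πI² = 9/7
I = (-1)√(9/7/(4π)) = -0.31986543

-0.319865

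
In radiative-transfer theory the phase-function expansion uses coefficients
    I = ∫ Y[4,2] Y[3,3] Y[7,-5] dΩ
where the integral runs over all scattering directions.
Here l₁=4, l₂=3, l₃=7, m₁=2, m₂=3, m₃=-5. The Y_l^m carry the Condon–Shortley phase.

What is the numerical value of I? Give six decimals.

-0.204818

Rules hold: Σm=0, L=14 even, 1≤7≤7.
N = 9·7·15 = 945
Δ = 0!·8!·6!/15! = 1/45045
Racah Σ t=0..0: t=0:+1/20736 = 1/20736
⇒ 3j(4 3 7; 0 0 0)² = 35/1287, sgn -1
Racah Σ t=0..0: t=0:+1/1036800 = 1/1036800
⇒ 3j(4 3 7; 2 3 -5)² = 4/195, sgn +1
4πI² = N·(3j₀)²·(3jₘ)² = 980/1859
I = -1·√(0.527165/4π) = -0.20481814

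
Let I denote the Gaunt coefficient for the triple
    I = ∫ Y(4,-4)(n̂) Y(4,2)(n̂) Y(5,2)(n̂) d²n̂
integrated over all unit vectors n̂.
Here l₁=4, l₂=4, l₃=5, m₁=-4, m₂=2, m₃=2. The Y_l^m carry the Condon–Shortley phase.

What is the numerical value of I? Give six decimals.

Σlᵢ=13 odd — θ-integrand is odd under cosθ→−cosθ; I=0

0.000000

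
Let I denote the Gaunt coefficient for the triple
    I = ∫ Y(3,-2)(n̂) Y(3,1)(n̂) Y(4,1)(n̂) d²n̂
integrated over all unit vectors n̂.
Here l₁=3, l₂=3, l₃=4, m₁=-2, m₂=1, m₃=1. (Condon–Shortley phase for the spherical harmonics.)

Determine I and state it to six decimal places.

0.145070

m-sum 0 ✓  L=10 even ✓  0≤4≤6 ✓
Π(2lᵢ+1) = 7×7×9 = 441
triangle coeff Δ(3,3,4) = 1/34650
Σ_t [0,2]: t=0:+1/72 t=1:−1/16 t=2:+1/72 = -5/144
(3j)²=2/77 [(3 3 4; 0 0 0)], sign=-1
Σ_t [1,2]: t=1:−1/144 t=2:+1/48 = 1/72
(3j)²=16/693 [(3 3 4; -2 1 1)], sign=-1
⇒ 4πI² = 32/121
I = (+1)√(32/121/(4π)) = 0.14506992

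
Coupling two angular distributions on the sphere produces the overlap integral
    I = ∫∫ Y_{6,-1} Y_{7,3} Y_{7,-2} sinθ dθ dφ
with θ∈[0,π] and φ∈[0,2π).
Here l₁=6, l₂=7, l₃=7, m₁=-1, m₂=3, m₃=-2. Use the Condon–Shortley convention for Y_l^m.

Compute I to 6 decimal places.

Checks pass: Σm=0; 20 even; l₃=7∈[1,13].
(2·6+1)(2·7+1)(2·7+1) = 2925
Δ: 6! 6! 8! / 21! → 1/2444321880
sum: t=0:+1/2612736000 t=1:−1/20736000 t=2:+1/1658880 t=3:−1/746496 t=4:+1/1658880 t=5:−1/20736000 t=6:+1/2612736000 = -1/4354560
3j²(6 7 7; 0 0 0) = Δ·Π!·Σ² = 1000/138567  (sign +1)
sum: t=2:+1/232243200 t=3:−1/8709120 t=4:+1/2488320 t=5:−1/4147200 t=6:+1/49766400 = 7/99532800
3j²(6 7 7; -1 3 -2) = Δ·Π!·Σ² = 1715/369512  (sign -1)
combine: 4πI² = 2925·1000/138567·1715/369512 = 16078125/164109517
take √, sign -1: I = -0.08829699

-0.088297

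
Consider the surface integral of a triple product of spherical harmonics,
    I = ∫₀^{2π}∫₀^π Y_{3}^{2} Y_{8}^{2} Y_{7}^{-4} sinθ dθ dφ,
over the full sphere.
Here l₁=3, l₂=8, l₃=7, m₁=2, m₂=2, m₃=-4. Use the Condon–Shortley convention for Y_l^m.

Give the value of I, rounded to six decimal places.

-0.160034

m-sum 0 ✓  L=18 even ✓  5≤7≤11 ✓
Π(2lᵢ+1) = 7×17×15 = 1785
triangle coeff Δ(3,8,7) = 1/5290740
Σ_t [1,3]: t=1:−1/7257600 t=2:+1/2073600 t=3:−1/7257600 = 1/4838400
(3j)²=252/20995 [(3 8 7; 0 0 0)], sign=-1
Σ_t [0,1]: t=0:+1/174182400 t=1:−1/26127360 = -17/522547200
(3j)²=935/62244 [(3 8 7; 2 2 -4)], sign=+1
⇒ 4πI² = 19635/61009
I = (-1)√(19635/61009/(4π)) = -0.16003448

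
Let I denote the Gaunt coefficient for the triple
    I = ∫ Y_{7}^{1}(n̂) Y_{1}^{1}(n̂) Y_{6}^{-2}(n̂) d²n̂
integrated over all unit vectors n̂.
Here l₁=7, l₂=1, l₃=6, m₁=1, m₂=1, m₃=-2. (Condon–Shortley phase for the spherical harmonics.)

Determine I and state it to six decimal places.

m-sum 0 ✓  L=14 even ✓  6≤6≤8 ✓
Π(2lᵢ+1) = 15×3×13 = 585
triangle coeff Δ(7,1,6) = 1/1365
Σ_t [1,1]: t=1:−1/518400 = -1/518400
(3j)²=7/195 [(7 1 6; 0 0 0)], sign=-1
Σ_t [2,2]: t=2:+1/1935360 = 1/1935360
(3j)²=1/91 [(7 1 6; 1 1 -2)], sign=+1
⇒ 4πI² = 3/13
I = (-1)√(3/13/(4π)) = -0.13551395

-0.135514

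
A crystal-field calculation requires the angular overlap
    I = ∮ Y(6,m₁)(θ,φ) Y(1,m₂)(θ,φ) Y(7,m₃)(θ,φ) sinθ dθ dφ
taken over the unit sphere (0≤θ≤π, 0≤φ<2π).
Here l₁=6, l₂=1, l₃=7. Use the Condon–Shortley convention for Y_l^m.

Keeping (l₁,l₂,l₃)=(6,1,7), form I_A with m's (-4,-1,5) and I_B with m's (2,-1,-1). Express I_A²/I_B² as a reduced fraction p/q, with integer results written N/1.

l's match ⇒ only the (l;m) 3-j factors differ between A and B.
A: triangle coeff Δ(6,1,7) = 1/1365; Σ_t [0,0]: t=0:+1/14515200 = 1/14515200; (3j)²=22/455 [(6 1 7; -4 -1 5)], sign=+1
B: triangle coeff Δ(6,1,7) = 1/1365; Σ_t [0,0]: t=0:+1/1935360 = 1/1935360; (3j)²=1/91 [(6 1 7; 2 -1 -1)], sign=+1
I_A²/I_B² = (22/455)/(1/91) = 22/5

22/5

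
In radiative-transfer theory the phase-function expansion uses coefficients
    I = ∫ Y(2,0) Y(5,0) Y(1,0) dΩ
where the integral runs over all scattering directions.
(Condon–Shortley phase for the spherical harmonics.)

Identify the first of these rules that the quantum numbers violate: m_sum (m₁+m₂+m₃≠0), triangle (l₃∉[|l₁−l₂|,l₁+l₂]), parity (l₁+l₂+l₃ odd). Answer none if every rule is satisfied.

triangle

azimuthal sum: 0 + 0 + 0 = 0  ✓
3 ≤ 1 ≤ 7 (triangle on l)  ✗
L = 2 + 5 + 1 = 8 (even)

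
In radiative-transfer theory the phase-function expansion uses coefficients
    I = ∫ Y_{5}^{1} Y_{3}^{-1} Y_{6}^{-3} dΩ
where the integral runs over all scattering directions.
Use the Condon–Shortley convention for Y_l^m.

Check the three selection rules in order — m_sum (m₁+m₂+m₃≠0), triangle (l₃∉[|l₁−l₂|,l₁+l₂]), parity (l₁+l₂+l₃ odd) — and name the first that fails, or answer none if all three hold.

m₁+m₂+m₃ = 1 − 1 − 3 = -3  ✗
triangle: |5−3|=2 ≤ l₃=6 ≤ 5+3=8
parity: l₁+l₂+l₃ = 14 is even

m_sum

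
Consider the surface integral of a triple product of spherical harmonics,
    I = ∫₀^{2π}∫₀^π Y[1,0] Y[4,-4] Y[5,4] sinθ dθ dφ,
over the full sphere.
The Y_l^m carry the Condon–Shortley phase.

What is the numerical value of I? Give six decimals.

m-sum 0 ✓  L=10 even ✓  3≤5≤5 ✓
Π(2lᵢ+1) = 3×9×11 = 297
triangle coeff Δ(1,4,5) = 1/495
Σ_t [0,0]: t=0:+1/576 = 1/576
(3j)²=5/99 [(1 4 5; 0 0 0)], sign=-1
Σ_t [0,0]: t=0:+1/40320 = 1/40320
(3j)²=1/55 [(1 4 5; 0 -4 4)], sign=-1
⇒ 4πI² = 3/11
I = (+1)√(3/11/(4π)) = 0.14731920

0.147319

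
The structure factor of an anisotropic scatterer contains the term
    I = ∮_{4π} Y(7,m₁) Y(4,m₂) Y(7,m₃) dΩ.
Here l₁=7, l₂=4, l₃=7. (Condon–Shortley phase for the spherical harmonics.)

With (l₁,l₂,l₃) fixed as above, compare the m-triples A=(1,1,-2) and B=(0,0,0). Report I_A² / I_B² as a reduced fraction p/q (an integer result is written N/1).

Shared (l₁,l₂,l₃)=(7,4,7): N and (l;000)² cancel in I_A²/I_B².
A: Δ = 4!·10!·4!/19! = 1/58198140; Racah Σ t=1..4: t=1:−1/2073600 t=2:+1/414720 t=3:−1/725760 t=4:+1/11612160 = 37/58060800; ⇒ 3j(7 4 7; 1 1 -2)² = 4107/646646, sgn -1
B: Δ = 4!·10!·4!/19! = 1/58198140; Racah Σ t=0..4: t=0:+1/17418240 t=1:−1/622080 t=2:+1/230400 t=3:−1/622080 t=4:+1/17418240 = 1/806400; ⇒ 3j(7 4 7; 0 0 0)² = 2268/230945, sgn -1
I_A²/I_B² = (4107/646646)/(2268/230945) = 6845/10584

6845/10584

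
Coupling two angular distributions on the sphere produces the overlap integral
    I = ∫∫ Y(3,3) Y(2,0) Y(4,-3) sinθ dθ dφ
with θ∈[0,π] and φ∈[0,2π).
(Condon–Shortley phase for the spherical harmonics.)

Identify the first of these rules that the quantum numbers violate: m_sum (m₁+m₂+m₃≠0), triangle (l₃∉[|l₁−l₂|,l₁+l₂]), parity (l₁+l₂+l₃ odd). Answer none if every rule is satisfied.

Σmᵢ = 0  ✓
l₃∈[|l₁−l₂|,l₁+l₂]=[1,5], have l₃=4  ✓
Σlᵢ = 9 ⇒ odd  ✗

parity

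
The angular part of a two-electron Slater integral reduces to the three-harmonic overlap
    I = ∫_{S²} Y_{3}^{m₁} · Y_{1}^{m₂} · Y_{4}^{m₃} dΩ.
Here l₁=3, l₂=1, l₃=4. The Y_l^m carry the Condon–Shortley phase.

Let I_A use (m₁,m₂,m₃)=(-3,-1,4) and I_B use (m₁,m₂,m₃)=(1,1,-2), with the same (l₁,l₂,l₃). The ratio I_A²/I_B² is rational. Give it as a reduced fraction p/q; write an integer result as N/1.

l's match ⇒ only the (l;m) 3-j factors differ between A and B.
A: triangle coeff Δ(3,1,4) = 1/252; Σ_t [0,0]: t=0:+1/1440 = 1/1440; (3j)²=1/9 [(3 1 4; -3 -1 4)], sign=+1
B: triangle coeff Δ(3,1,4) = 1/252; Σ_t [0,0]: t=0:+1/96 = 1/96; (3j)²=5/84 [(3 1 4; 1 1 -2)], sign=+1
I_A²/I_B² = (1/9)/(5/84) = 28/15

28/15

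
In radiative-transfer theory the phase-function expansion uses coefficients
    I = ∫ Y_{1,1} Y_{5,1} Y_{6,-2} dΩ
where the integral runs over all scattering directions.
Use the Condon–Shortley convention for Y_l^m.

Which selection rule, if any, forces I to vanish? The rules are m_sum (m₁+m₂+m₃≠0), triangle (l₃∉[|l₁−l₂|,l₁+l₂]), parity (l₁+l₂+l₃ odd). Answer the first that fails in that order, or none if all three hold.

m₁+m₂+m₃ = 1 + 1 − 2 = 0  ✓
triangle: |1−5|=4 ≤ l₃=6 ≤ 1+5=6  ✓
parity: l₁+l₂+l₃ = 12 is even  ✓

none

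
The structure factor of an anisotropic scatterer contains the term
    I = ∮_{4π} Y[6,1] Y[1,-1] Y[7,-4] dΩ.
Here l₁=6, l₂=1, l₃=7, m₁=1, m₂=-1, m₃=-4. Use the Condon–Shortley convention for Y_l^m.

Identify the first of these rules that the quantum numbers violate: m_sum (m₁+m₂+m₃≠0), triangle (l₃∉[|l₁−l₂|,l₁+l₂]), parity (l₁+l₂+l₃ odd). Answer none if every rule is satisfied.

m_sum

Σmᵢ = -4  ✗
l₃∈[|l₁−l₂|,l₁+l₂]=[5,7], have l₃=7
Σlᵢ = 14 ⇒ even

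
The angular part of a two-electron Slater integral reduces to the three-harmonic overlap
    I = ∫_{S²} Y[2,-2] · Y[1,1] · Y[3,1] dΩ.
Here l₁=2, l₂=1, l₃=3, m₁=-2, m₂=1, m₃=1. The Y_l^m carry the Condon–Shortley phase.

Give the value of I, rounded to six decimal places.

-0.082589

Checks pass: Σm=0; 6 even; l₃=3∈[1,3].
(2·2+1)(2·1+1)(2·3+1) = 105
Δ: 0! 4! 2! / 7! → 1/105
sum: t=0:+1/4 = 1/4
3j²(2 1 3; 0 0 0) = Δ·Π!·Σ² = 3/35  (sign -1)
sum: t=0:+1/48 = 1/48
3j²(2 1 3; -2 1 1) = Δ·Π!·Σ² = 1/105  (sign +1)
combine: 4πI² = 105·3/35·1/105 = 3/35
take √, sign -1: I = -0.08258890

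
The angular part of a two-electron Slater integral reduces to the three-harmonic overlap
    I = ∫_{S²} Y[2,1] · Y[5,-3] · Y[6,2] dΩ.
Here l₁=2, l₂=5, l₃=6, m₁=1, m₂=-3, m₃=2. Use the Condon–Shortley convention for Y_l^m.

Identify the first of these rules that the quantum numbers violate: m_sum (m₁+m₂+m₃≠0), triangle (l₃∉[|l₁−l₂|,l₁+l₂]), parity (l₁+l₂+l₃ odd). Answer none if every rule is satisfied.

parity

m₁+m₂+m₃ = 1 − 3 + 2 = 0  ✓
triangle: |2−5|=3 ≤ l₃=6 ≤ 2+5=7  ✓
parity: l₁+l₂+l₃ = 13 is odd  ✗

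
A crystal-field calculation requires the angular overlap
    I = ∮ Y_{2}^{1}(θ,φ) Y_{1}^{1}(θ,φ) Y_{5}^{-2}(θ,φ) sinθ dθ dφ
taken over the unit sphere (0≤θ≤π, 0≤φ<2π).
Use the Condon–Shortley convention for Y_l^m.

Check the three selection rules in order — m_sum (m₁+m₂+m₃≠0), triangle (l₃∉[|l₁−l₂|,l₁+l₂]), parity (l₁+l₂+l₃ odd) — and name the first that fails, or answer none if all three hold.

m₁+m₂+m₃ = 1 + 1 − 2 = 0  ✓
triangle: |2−1|=1 ≤ l₃=5 ≤ 2+1=3  ✗
parity: l₁+l₂+l₃ = 8 is even

triangle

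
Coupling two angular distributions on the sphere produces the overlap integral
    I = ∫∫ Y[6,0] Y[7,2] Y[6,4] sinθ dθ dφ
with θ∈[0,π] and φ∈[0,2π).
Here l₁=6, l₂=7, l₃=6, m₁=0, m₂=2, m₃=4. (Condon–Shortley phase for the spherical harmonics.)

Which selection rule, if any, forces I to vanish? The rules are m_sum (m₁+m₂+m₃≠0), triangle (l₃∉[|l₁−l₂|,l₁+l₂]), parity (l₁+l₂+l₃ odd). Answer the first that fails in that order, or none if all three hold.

Σmᵢ = 6  ✗
l₃∈[|l₁−l₂|,l₁+l₂]=[1,13], have l₃=6
Σlᵢ = 19 ⇒ odd

m_sum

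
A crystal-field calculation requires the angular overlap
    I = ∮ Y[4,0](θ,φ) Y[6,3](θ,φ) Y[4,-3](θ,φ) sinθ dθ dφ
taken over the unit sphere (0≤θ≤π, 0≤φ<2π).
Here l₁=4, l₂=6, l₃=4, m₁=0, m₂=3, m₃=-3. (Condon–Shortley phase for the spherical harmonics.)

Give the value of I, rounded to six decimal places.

0.123195

Rules hold: Σm=0, L=14 even, 2≤4≤10.
N = 9·13·9 = 1053
Δ = 6!·2!·6!/15! = 1/1261260
Racah Σ t=2..4: t=2:+1/4608 t=3:−1/1296 t=4:+1/4608 = -7/20736
⇒ 3j(4 6 4; 0 0 0)² = 20/1287, sgn -1
Racah Σ t=3..4: t=3:−1/25920 t=4:+1/11520 = 1/20736
⇒ 3j(4 6 4; 0 3 -3)² = 5/429, sgn -1
4πI² = N·(3j₀)²·(3jₘ)² = 300/1573
I = +1·√(0.190718/4π) = 0.12319450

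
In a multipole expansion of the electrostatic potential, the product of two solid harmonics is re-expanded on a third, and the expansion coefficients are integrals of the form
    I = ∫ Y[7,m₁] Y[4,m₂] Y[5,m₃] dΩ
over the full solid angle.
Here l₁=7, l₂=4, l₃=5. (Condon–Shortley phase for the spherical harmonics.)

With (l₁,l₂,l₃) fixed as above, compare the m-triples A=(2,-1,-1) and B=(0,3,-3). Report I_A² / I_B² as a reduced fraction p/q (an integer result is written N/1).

Same 7,4,5: normalisation and zero-m 3j drop out of the ratio.
A: Δ: 6! 8! 2! / 17! → 1/6126120; sum: t=1:−1/138240 t=2:+1/34560 t=3:−1/103680 = 1/82944; 3j²(7 4 5; 2 -1 -1) = Δ·Π!·Σ² = 125/9724  (sign +1)
B: Δ: 6! 8! 2! / 17! → 1/6126120; sum: t=5:−1/345600 t=6:+1/3628800 = -19/7257600; 3j²(7 4 5; 0 3 -3) = Δ·Π!·Σ² = 2527/218790  (sign -1)
I_A²/I_B² = (125/9724)/(2527/218790) = 5625/5054

5625/5054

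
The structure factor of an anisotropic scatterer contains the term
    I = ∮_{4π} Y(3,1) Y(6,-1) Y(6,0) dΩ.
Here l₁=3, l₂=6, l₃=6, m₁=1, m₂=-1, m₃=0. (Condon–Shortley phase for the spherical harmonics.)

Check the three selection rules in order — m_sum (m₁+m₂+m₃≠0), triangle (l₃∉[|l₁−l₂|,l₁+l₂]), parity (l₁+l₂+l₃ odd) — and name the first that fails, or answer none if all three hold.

parity

m₁+m₂+m₃ = 1 − 1 + 0 = 0  ✓
triangle: |3−6|=3 ≤ l₃=6 ≤ 3+6=9  ✓
parity: l₁+l₂+l₃ = 15 is odd  ✗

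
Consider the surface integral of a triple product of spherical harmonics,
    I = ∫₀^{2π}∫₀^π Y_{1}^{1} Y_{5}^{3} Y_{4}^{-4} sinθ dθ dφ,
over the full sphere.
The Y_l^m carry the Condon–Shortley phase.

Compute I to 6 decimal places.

Rules hold: Σm=0, L=10 even, 4≤4≤6.
N = 3·11·9 = 297
Δ = 2!·0!·8!/11! = 1/495
Racah Σ t=1..1: t=1:−1/576 = -1/576
⇒ 3j(1 5 4; 0 0 0)² = 5/99, sgn -1
Racah Σ t=0..0: t=0:+1/80640 = 1/80640
⇒ 3j(1 5 4; 1 3 -4)² = 1/495, sgn +1
4πI² = N·(3j₀)²·(3jₘ)² = 1/33
I = -1·√(0.030303/4π) = -0.04910640

-0.049106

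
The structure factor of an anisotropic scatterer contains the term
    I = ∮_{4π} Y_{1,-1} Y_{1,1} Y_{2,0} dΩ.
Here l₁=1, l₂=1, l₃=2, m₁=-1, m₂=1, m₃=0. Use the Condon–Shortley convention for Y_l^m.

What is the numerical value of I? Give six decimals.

Checks pass: Σm=0; 4 even; l₃=2∈[0,2].
(2·1+1)(2·1+1)(2·2+1) = 45
Δ: 0! 2! 2! / 5! → 1/30
sum: t=0:+1/1 = 1/1
3j²(1 1 2; 0 0 0) = Δ·Π!·Σ² = 2/15  (sign +1)
sum: t=0:+1/4 = 1/4
3j²(1 1 2; -1 1 0) = Δ·Π!·Σ² = 1/30  (sign +1)
combine: 4πI² = 45·2/15·1/30 = 1/5
take √, sign +1: I = 0.12615663

0.126157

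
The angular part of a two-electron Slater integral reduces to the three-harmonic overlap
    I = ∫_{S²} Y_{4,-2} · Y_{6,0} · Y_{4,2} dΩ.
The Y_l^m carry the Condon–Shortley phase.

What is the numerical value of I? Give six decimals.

Rules hold: Σm=0, L=14 even, 2≤4≤10.
N = 9·13·9 = 1053
Δ = 6!·2!·6!/15! = 1/1261260
Racah Σ t=2..4: t=2:+1/4608 t=3:−1/1296 t=4:+1/4608 = -7/20736
⇒ 3j(4 6 4; 0 0 0)² = 20/1287, sgn -1
Racah Σ t=4..6: t=4:+1/4608 t=5:−1/14400 t=6:+1/1036800 = 77/518400
⇒ 3j(4 6 4; -2 0 2)² = 11/585, sgn +1
4πI² = N·(3j₀)²·(3jₘ)² = 4/13
I = -1·√(0.307692/4π) = -0.15647804

-0.156478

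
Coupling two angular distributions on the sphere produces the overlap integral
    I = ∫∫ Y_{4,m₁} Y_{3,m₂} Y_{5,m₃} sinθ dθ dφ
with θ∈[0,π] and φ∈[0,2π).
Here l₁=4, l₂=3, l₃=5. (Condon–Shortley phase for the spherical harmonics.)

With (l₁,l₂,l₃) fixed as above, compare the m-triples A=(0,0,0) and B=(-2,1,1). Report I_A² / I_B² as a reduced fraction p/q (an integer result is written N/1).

3600/1849

Same 4,3,5: normalisation and zero-m 3j drop out of the ratio.
A: Δ: 2! 6! 4! / 13! → 1/180180; sum: t=0:+1/576 t=1:−1/144 t=2:+1/576 = -1/288; 3j²(4 3 5; 0 0 0) = Δ·Π!·Σ² = 20/1001  (sign +1)
B: Δ: 2! 6! 4! / 13! → 1/180180; sum: t=0:+1/34560 t=1:−1/720 t=2:+1/384 = 43/34560; 3j²(4 3 5; -2 1 1) = Δ·Π!·Σ² = 1849/180180  (sign +1)
I_A²/I_B² = (20/1001)/(1849/180180) = 3600/1849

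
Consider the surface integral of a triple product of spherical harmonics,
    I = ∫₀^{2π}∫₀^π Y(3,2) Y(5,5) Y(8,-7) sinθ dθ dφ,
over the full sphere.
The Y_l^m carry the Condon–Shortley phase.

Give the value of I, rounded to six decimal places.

Rules hold: Σm=0, L=16 even, 2≤8≤8.
N = 7·11·17 = 1309
Δ = 0!·6!·10!/17! = 1/136136
Racah Σ t=0..0: t=0:+1/518400 = 1/518400
⇒ 3j(3 5 8; 0 0 0)² = 56/2431, sgn +1
Racah Σ t=0..0: t=0:+1/435456000 = 1/435456000
⇒ 3j(3 5 8; 2 5 -7)² = 3/136, sgn -1
4πI² = N·(3j₀)²·(3jₘ)² = 147/221
I = -1·√(0.665158/4π) = -0.23006873

-0.230069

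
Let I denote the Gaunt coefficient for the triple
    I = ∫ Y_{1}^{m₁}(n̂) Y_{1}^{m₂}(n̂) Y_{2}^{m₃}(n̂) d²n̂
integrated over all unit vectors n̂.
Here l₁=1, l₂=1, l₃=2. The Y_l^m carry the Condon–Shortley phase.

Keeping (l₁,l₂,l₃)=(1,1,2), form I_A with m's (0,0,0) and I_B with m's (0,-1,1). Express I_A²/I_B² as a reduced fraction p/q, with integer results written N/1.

Same 1,1,2: normalisation and zero-m 3j drop out of the ratio.
A: Δ: 0! 2! 2! / 5! → 1/30; sum: t=0:+1/1 = 1/1; 3j²(1 1 2; 0 0 0) = Δ·Π!·Σ² = 2/15  (sign +1)
B: Δ: 0! 2! 2! / 5! → 1/30; sum: t=0:+1/2 = 1/2; 3j²(1 1 2; 0 -1 1) = Δ·Π!·Σ² = 1/10  (sign -1)
I_A²/I_B² = (2/15)/(1/10) = 4/3

4/3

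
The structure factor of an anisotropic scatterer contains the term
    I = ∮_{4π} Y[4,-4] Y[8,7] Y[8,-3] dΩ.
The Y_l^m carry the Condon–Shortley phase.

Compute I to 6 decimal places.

-0.067663

Checks pass: Σm=0; 20 even; l₃=8∈[4,12].
(2·4+1)(2·8+1)(2·8+1) = 2601
Δ: 4! 4! 12! / 21! → 1/185175900
sum: t=0:+1/557383680 t=1:−1/21772800 t=2:+1/8294400 t=3:−1/21772800 t=4:+1/557383680 = 1/30965760
3j²(4 8 8; 0 0 0) = Δ·Π!·Σ² = 36/4199  (sign +1)
sum: t=4:+1/22992076800 = 1/22992076800
3j²(4 8 8; -4 7 -3) = Δ·Π!·Σ² = 5/1938  (sign -1)
combine: 4πI² = 2601·36/4199·5/1938 = 270/4693
take √, sign -1: I = -0.06766307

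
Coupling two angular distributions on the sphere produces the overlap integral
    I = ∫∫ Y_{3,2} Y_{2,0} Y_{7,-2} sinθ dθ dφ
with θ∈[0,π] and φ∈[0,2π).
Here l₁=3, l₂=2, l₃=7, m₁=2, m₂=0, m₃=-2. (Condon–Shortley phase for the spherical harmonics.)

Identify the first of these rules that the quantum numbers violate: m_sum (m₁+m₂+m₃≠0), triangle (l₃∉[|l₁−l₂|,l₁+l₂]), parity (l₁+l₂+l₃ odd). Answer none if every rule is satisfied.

azimuthal sum: 2 + 0 − 2 = 0  ✓
1 ≤ 7 ≤ 5 (triangle on l)  ✗
L = 3 + 2 + 7 = 12 (even)

triangle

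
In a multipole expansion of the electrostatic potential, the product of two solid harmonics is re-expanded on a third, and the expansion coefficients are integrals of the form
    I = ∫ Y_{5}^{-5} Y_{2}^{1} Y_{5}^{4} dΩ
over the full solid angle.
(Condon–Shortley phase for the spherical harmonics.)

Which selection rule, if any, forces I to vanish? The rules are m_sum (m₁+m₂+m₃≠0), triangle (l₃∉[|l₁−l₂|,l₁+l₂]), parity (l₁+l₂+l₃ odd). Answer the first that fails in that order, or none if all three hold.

Σmᵢ = 0  ✓
l₃∈[|l₁−l₂|,l₁+l₂]=[3,7], have l₃=5  ✓
Σlᵢ = 12 ⇒ even  ✓

none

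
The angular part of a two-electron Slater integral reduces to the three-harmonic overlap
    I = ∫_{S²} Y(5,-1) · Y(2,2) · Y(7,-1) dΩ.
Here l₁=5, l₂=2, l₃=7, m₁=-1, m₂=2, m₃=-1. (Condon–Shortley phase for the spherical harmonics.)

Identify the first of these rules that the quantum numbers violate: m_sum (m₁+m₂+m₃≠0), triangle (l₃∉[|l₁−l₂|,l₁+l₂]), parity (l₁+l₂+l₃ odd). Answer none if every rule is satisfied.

m₁+m₂+m₃ = -1 + 2 − 1 = 0  ✓
triangle: |5−2|=3 ≤ l₃=7 ≤ 5+2=7  ✓
parity: l₁+l₂+l₃ = 14 is even  ✓

none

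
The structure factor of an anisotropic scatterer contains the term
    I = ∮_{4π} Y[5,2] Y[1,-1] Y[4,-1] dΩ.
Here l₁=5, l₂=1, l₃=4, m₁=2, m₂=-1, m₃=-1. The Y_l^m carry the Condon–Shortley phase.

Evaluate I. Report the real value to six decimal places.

0.225034

Rules hold: Σm=0, L=10 even, 4≤4≤6.
N = 11·3·9 = 297
Δ = 2!·8!·0!/11! = 1/495
Racah Σ t=1..1: t=1:−1/576 = -1/576
⇒ 3j(5 1 4; 0 0 0)² = 5/99, sgn -1
Racah Σ t=0..0: t=0:+1/1440 = 1/1440
⇒ 3j(5 1 4; 2 -1 -1)² = 7/165, sgn -1
4πI² = N·(3j₀)²·(3jₘ)² = 7/11
I = +1·√(0.636364/4π) = 0.22503380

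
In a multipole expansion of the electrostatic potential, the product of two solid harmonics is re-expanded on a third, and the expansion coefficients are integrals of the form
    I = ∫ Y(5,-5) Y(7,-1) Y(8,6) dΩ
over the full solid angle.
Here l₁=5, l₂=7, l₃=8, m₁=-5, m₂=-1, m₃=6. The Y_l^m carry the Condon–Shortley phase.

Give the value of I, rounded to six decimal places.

0.142121

m-sum 0 ✓  L=20 even ✓  2≤8≤12 ✓
Π(2lᵢ+1) = 11×15×17 = 2805
triangle coeff Δ(5,7,8) = 1/814773960
Σ_t [0,4]: t=0:+1/87091200 t=1:−1/4976640 t=2:+1/2073600 t=3:−1/4976640 t=4:+1/87091200 = 1/9676800
(3j)²=360/46189 [(5 7 8; 0 0 0)], sign=+1
Σ_t [4,4]: t=4:+1/1393459200 = 1/1393459200
(3j)²=15/1292 [(5 7 8; -5 -1 6)], sign=+1
⇒ 4πI² = 20250/79781
I = (+1)√(20250/79781/(4π)) = 0.14212087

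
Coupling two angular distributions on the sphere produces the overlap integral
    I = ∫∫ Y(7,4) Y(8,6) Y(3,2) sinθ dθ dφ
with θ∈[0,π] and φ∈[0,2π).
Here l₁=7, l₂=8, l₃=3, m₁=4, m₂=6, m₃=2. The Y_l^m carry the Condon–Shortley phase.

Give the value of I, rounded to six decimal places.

0.000000

Σmᵢ = 12 ≠ 0, so the φ-integral vanishes; I = 0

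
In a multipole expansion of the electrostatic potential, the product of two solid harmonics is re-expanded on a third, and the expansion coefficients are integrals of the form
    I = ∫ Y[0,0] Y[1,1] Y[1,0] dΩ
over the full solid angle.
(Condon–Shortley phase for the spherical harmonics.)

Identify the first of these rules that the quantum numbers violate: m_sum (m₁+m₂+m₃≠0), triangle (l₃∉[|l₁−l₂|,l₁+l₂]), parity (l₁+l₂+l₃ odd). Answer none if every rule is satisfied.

m_sum

m₁+m₂+m₃ = 0 + 1 + 0 = 1  ✗
triangle: |0−1|=1 ≤ l₃=1 ≤ 0+1=1
parity: l₁+l₂+l₃ = 2 is even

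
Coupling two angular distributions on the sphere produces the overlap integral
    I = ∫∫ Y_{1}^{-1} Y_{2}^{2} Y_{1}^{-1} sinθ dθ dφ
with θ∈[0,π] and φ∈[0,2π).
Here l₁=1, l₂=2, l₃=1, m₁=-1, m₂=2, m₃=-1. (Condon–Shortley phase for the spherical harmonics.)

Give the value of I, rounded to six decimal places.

0.309019

m-sum 0 ✓  L=4 even ✓  1≤1≤3 ✓
Π(2lᵢ+1) = 3×5×3 = 45
triangle coeff Δ(1,2,1) = 1/30
Σ_t [1,1]: t=1:−1/1 = -1/1
(3j)²=2/15 [(1 2 1; 0 0 0)], sign=+1
Σ_t [2,2]: t=2:+1/4 = 1/4
(3j)²=1/5 [(1 2 1; -1 2 -1)], sign=+1
⇒ 4πI² = 6/5
I = (+1)√(6/5/(4π)) = 0.30901936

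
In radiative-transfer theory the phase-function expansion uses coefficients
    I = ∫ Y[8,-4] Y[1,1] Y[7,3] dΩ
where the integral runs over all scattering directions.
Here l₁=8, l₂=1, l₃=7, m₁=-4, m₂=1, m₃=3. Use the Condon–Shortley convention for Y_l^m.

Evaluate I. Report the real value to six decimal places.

Rules hold: Σm=0, L=16 even, 7≤7≤9.
N = 17·3·15 = 765
Δ = 2!·14!·0!/17! = 1/2040
Racah Σ t=1..1: t=1:−1/25401600 = -1/25401600
⇒ 3j(8 1 7; 0 0 0)² = 8/255, sgn +1
Racah Σ t=2..2: t=2:+1/174182400 = 1/174182400
⇒ 3j(8 1 7; -4 1 3)² = 11/340, sgn +1
4πI² = N·(3j₀)²·(3jₘ)² = 66/85
I = +1·√(0.776471/4π) = 0.24857507

0.248575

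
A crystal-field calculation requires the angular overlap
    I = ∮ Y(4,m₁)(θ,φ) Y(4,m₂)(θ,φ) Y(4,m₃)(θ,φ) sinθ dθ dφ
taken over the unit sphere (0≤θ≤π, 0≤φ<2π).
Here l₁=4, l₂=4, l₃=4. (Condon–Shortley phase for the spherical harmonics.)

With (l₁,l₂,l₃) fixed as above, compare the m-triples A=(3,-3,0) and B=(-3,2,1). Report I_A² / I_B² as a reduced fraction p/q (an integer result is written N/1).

Same 4,4,4: normalisation and zero-m 3j drop out of the ratio.
A: Δ: 4! 4! 4! / 13! → 1/450450; sum: t=0:+1/864 t=1:−1/3456 = 1/1152; 3j²(4 4 4; 3 -3 0) = Δ·Π!·Σ² = 7/286  (sign +1)
B: Δ: 4! 4! 4! / 13! → 1/450450; sum: t=3:−1/864 t=4:+1/576 = 1/1728; 3j²(4 4 4; -3 2 1) = Δ·Π!·Σ² = 5/1287  (sign -1)
I_A²/I_B² = (7/286)/(5/1287) = 63/10

63/10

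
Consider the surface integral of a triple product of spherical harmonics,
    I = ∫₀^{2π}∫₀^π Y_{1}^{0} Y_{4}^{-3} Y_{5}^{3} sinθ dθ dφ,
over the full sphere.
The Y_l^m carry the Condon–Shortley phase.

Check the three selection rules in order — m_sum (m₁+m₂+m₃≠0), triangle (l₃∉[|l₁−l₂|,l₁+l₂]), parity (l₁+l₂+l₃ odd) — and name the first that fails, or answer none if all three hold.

none

azimuthal sum: 0 − 3 + 3 = 0  ✓
3 ≤ 5 ≤ 5 (triangle on l)  ✓
L = 1 + 4 + 5 = 10 (even)  ✓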